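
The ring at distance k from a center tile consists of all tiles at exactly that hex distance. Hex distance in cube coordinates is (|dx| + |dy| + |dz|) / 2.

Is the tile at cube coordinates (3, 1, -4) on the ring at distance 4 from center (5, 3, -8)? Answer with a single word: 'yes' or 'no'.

|px - cx| = |3 - 5| = 2
|py - cy| = |1 - 3| = 2
|pz - cz| = |-4 - (-8)| = 4
distance = (2+2+4)/2 = 8/2 = 4
radius = 4; distance == radius -> yes

Answer: yes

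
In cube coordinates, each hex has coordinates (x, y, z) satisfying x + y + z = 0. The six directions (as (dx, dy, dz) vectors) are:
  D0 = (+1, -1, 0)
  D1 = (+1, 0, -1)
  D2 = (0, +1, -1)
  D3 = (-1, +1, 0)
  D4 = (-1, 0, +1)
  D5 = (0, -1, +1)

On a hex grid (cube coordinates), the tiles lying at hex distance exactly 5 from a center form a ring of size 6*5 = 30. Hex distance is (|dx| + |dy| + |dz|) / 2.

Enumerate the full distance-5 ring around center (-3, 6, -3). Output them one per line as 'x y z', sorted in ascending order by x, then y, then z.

Answer: -8 6 2
-8 7 1
-8 8 0
-8 9 -1
-8 10 -2
-8 11 -3
-7 5 2
-7 11 -4
-6 4 2
-6 11 -5
-5 3 2
-5 11 -6
-4 2 2
-4 11 -7
-3 1 2
-3 11 -8
-2 1 1
-2 10 -8
-1 1 0
-1 9 -8
0 1 -1
0 8 -8
1 1 -2
1 7 -8
2 1 -3
2 2 -4
2 3 -5
2 4 -6
2 5 -7
2 6 -8

Derivation:
Walk ring at distance 5 from (-3, 6, -3):
Start at center + D4*5 = (-8, 6, 2)
  hex 0: (-8, 6, 2)
  hex 1: (-7, 5, 2)
  hex 2: (-6, 4, 2)
  hex 3: (-5, 3, 2)
  hex 4: (-4, 2, 2)
  hex 5: (-3, 1, 2)
  hex 6: (-2, 1, 1)
  hex 7: (-1, 1, 0)
  hex 8: (0, 1, -1)
  hex 9: (1, 1, -2)
  hex 10: (2, 1, -3)
  hex 11: (2, 2, -4)
  hex 12: (2, 3, -5)
  hex 13: (2, 4, -6)
  hex 14: (2, 5, -7)
  hex 15: (2, 6, -8)
  hex 16: (1, 7, -8)
  hex 17: (0, 8, -8)
  hex 18: (-1, 9, -8)
  hex 19: (-2, 10, -8)
  hex 20: (-3, 11, -8)
  hex 21: (-4, 11, -7)
  hex 22: (-5, 11, -6)
  hex 23: (-6, 11, -5)
  hex 24: (-7, 11, -4)
  hex 25: (-8, 11, -3)
  hex 26: (-8, 10, -2)
  hex 27: (-8, 9, -1)
  hex 28: (-8, 8, 0)
  hex 29: (-8, 7, 1)
Sorted: 30 hexes.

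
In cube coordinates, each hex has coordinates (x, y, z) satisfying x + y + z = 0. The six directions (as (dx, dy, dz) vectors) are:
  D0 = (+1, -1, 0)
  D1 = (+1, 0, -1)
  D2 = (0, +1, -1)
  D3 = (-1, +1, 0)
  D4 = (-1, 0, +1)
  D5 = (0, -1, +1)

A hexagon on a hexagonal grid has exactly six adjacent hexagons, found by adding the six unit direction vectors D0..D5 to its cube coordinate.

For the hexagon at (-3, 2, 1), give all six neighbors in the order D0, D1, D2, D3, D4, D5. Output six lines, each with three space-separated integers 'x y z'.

Answer: -2 1 1
-2 2 0
-3 3 0
-4 3 1
-4 2 2
-3 1 2

Derivation:
Center: (-3, 2, 1). Add each direction:
  D0: (-3, 2, 1) + (1, -1, 0) = (-2, 1, 1)
  D1: (-3, 2, 1) + (1, 0, -1) = (-2, 2, 0)
  D2: (-3, 2, 1) + (0, 1, -1) = (-3, 3, 0)
  D3: (-3, 2, 1) + (-1, 1, 0) = (-4, 3, 1)
  D4: (-3, 2, 1) + (-1, 0, 1) = (-4, 2, 2)
  D5: (-3, 2, 1) + (0, -1, 1) = (-3, 1, 2)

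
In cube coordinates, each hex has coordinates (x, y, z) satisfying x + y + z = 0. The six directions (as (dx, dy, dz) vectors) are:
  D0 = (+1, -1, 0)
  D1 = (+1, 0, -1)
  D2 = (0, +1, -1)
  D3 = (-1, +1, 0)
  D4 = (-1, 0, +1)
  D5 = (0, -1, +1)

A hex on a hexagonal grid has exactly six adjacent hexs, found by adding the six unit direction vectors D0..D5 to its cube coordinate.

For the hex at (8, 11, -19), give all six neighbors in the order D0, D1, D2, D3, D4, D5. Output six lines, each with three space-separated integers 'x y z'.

Center: (8, 11, -19). Add each direction:
  D0: (8, 11, -19) + (1, -1, 0) = (9, 10, -19)
  D1: (8, 11, -19) + (1, 0, -1) = (9, 11, -20)
  D2: (8, 11, -19) + (0, 1, -1) = (8, 12, -20)
  D3: (8, 11, -19) + (-1, 1, 0) = (7, 12, -19)
  D4: (8, 11, -19) + (-1, 0, 1) = (7, 11, -18)
  D5: (8, 11, -19) + (0, -1, 1) = (8, 10, -18)

Answer: 9 10 -19
9 11 -20
8 12 -20
7 12 -19
7 11 -18
8 10 -18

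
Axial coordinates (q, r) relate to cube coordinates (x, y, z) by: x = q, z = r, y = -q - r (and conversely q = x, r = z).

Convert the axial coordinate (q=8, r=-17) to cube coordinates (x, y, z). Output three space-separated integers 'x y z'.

Answer: 8 9 -17

Derivation:
x = q = 8
z = r = -17
y = -x - z = -(8) - (-17) = 9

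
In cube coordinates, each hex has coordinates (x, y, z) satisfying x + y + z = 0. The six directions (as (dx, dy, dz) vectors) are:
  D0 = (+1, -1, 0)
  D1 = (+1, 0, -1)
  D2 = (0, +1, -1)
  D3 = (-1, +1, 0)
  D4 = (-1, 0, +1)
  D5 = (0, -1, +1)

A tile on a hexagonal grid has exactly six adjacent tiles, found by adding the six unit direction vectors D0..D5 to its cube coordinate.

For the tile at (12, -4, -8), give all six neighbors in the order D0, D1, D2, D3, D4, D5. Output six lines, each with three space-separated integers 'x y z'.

Answer: 13 -5 -8
13 -4 -9
12 -3 -9
11 -3 -8
11 -4 -7
12 -5 -7

Derivation:
Center: (12, -4, -8). Add each direction:
  D0: (12, -4, -8) + (1, -1, 0) = (13, -5, -8)
  D1: (12, -4, -8) + (1, 0, -1) = (13, -4, -9)
  D2: (12, -4, -8) + (0, 1, -1) = (12, -3, -9)
  D3: (12, -4, -8) + (-1, 1, 0) = (11, -3, -8)
  D4: (12, -4, -8) + (-1, 0, 1) = (11, -4, -7)
  D5: (12, -4, -8) + (0, -1, 1) = (12, -5, -7)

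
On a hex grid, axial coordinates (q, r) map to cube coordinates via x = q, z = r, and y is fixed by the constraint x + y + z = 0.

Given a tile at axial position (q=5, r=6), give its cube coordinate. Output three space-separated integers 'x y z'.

Answer: 5 -11 6

Derivation:
x = q = 5
z = r = 6
y = -x - z = -(5) - (6) = -11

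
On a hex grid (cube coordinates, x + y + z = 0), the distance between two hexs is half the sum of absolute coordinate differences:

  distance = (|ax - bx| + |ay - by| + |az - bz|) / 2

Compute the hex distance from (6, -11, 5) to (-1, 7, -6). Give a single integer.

Answer: 18

Derivation:
|ax - bx| = |6 - (-1)| = 7
|ay - by| = |-11 - 7| = 18
|az - bz| = |5 - (-6)| = 11
distance = (7 + 18 + 11) / 2 = 36 / 2 = 18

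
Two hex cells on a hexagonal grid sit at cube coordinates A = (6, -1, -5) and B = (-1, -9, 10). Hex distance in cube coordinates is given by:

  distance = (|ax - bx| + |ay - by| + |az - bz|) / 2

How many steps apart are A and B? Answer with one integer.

|ax - bx| = |6 - (-1)| = 7
|ay - by| = |-1 - (-9)| = 8
|az - bz| = |-5 - 10| = 15
distance = (7 + 8 + 15) / 2 = 30 / 2 = 15

Answer: 15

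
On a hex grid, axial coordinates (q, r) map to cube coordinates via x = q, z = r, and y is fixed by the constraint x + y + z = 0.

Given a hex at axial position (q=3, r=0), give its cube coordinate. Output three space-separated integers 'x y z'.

Answer: 3 -3 0

Derivation:
x = q = 3
z = r = 0
y = -x - z = -(3) - (0) = -3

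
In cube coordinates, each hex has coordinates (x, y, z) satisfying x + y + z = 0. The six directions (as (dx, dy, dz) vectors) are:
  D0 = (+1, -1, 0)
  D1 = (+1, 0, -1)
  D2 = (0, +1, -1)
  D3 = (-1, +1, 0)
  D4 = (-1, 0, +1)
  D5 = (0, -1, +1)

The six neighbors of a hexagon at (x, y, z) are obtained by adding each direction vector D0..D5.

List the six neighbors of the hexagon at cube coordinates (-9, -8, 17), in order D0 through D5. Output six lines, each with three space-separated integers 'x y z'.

Center: (-9, -8, 17). Add each direction:
  D0: (-9, -8, 17) + (1, -1, 0) = (-8, -9, 17)
  D1: (-9, -8, 17) + (1, 0, -1) = (-8, -8, 16)
  D2: (-9, -8, 17) + (0, 1, -1) = (-9, -7, 16)
  D3: (-9, -8, 17) + (-1, 1, 0) = (-10, -7, 17)
  D4: (-9, -8, 17) + (-1, 0, 1) = (-10, -8, 18)
  D5: (-9, -8, 17) + (0, -1, 1) = (-9, -9, 18)

Answer: -8 -9 17
-8 -8 16
-9 -7 16
-10 -7 17
-10 -8 18
-9 -9 18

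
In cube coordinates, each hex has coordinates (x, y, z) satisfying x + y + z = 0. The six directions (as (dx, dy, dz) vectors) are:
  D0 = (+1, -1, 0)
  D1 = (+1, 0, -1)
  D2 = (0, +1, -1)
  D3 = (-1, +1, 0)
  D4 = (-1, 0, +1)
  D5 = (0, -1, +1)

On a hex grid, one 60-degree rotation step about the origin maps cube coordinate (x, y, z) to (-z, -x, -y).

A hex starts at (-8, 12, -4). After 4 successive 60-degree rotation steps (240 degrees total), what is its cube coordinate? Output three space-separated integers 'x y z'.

Start: (-8, 12, -4)
Step 1: (-8, 12, -4) -> (-(-4), -(-8), -(12)) = (4, 8, -12)
Step 2: (4, 8, -12) -> (-(-12), -(4), -(8)) = (12, -4, -8)
Step 3: (12, -4, -8) -> (-(-8), -(12), -(-4)) = (8, -12, 4)
Step 4: (8, -12, 4) -> (-(4), -(8), -(-12)) = (-4, -8, 12)

Answer: -4 -8 12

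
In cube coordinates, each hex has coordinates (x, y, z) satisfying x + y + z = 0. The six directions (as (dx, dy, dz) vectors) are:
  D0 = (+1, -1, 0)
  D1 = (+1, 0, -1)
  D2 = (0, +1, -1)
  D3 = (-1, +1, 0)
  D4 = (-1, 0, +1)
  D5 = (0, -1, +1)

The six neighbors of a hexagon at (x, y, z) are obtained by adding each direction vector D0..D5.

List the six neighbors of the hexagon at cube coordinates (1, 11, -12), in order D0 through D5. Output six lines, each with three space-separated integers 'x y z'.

Answer: 2 10 -12
2 11 -13
1 12 -13
0 12 -12
0 11 -11
1 10 -11

Derivation:
Center: (1, 11, -12). Add each direction:
  D0: (1, 11, -12) + (1, -1, 0) = (2, 10, -12)
  D1: (1, 11, -12) + (1, 0, -1) = (2, 11, -13)
  D2: (1, 11, -12) + (0, 1, -1) = (1, 12, -13)
  D3: (1, 11, -12) + (-1, 1, 0) = (0, 12, -12)
  D4: (1, 11, -12) + (-1, 0, 1) = (0, 11, -11)
  D5: (1, 11, -12) + (0, -1, 1) = (1, 10, -11)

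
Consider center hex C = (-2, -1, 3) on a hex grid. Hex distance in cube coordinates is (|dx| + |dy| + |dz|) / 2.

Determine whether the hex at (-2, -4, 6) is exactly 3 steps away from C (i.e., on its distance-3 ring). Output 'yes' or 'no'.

Answer: yes

Derivation:
|px - cx| = |-2 - (-2)| = 0
|py - cy| = |-4 - (-1)| = 3
|pz - cz| = |6 - 3| = 3
distance = (0+3+3)/2 = 6/2 = 3
radius = 3; distance == radius -> yes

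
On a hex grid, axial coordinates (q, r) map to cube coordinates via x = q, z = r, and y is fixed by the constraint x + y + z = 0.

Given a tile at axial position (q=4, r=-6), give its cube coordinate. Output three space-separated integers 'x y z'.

x = q = 4
z = r = -6
y = -x - z = -(4) - (-6) = 2

Answer: 4 2 -6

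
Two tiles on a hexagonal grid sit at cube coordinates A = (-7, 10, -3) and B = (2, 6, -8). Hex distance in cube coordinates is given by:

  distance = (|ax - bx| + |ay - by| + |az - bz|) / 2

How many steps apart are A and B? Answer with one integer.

Answer: 9

Derivation:
|ax - bx| = |-7 - 2| = 9
|ay - by| = |10 - 6| = 4
|az - bz| = |-3 - (-8)| = 5
distance = (9 + 4 + 5) / 2 = 18 / 2 = 9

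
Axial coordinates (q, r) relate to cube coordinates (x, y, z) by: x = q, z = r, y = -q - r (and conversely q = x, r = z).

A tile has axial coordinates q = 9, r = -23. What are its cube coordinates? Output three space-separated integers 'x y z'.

Answer: 9 14 -23

Derivation:
x = q = 9
z = r = -23
y = -x - z = -(9) - (-23) = 14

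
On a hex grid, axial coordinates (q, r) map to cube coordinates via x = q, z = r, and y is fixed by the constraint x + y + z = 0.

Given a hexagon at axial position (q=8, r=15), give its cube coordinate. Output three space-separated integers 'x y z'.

x = q = 8
z = r = 15
y = -x - z = -(8) - (15) = -23

Answer: 8 -23 15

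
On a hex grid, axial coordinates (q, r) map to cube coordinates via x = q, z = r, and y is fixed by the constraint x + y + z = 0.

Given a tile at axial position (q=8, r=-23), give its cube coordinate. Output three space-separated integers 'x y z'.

Answer: 8 15 -23

Derivation:
x = q = 8
z = r = -23
y = -x - z = -(8) - (-23) = 15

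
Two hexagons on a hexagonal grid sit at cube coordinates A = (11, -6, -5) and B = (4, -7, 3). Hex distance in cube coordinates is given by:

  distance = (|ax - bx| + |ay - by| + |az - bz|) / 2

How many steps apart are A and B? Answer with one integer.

|ax - bx| = |11 - 4| = 7
|ay - by| = |-6 - (-7)| = 1
|az - bz| = |-5 - 3| = 8
distance = (7 + 1 + 8) / 2 = 16 / 2 = 8

Answer: 8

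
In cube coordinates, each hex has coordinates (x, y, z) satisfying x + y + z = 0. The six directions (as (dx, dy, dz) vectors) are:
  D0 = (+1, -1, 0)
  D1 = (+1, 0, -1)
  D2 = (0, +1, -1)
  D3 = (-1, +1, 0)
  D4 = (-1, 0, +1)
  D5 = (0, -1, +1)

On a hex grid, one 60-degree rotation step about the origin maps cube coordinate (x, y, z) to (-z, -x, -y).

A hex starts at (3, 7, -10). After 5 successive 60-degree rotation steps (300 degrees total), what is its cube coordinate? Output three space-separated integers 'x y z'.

Answer: -7 10 -3

Derivation:
Start: (3, 7, -10)
Step 1: (3, 7, -10) -> (-(-10), -(3), -(7)) = (10, -3, -7)
Step 2: (10, -3, -7) -> (-(-7), -(10), -(-3)) = (7, -10, 3)
Step 3: (7, -10, 3) -> (-(3), -(7), -(-10)) = (-3, -7, 10)
Step 4: (-3, -7, 10) -> (-(10), -(-3), -(-7)) = (-10, 3, 7)
Step 5: (-10, 3, 7) -> (-(7), -(-10), -(3)) = (-7, 10, -3)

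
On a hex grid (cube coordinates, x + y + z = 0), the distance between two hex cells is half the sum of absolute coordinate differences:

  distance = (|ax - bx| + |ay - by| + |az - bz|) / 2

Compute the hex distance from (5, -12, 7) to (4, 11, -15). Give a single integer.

|ax - bx| = |5 - 4| = 1
|ay - by| = |-12 - 11| = 23
|az - bz| = |7 - (-15)| = 22
distance = (1 + 23 + 22) / 2 = 46 / 2 = 23

Answer: 23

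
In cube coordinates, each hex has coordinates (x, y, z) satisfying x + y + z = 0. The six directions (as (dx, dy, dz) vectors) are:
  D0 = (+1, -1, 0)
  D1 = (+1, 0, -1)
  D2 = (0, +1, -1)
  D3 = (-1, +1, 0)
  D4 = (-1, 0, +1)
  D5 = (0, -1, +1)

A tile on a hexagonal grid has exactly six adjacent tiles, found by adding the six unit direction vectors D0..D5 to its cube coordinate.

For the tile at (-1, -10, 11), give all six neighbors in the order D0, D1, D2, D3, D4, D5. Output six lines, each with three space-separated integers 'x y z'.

Center: (-1, -10, 11). Add each direction:
  D0: (-1, -10, 11) + (1, -1, 0) = (0, -11, 11)
  D1: (-1, -10, 11) + (1, 0, -1) = (0, -10, 10)
  D2: (-1, -10, 11) + (0, 1, -1) = (-1, -9, 10)
  D3: (-1, -10, 11) + (-1, 1, 0) = (-2, -9, 11)
  D4: (-1, -10, 11) + (-1, 0, 1) = (-2, -10, 12)
  D5: (-1, -10, 11) + (0, -1, 1) = (-1, -11, 12)

Answer: 0 -11 11
0 -10 10
-1 -9 10
-2 -9 11
-2 -10 12
-1 -11 12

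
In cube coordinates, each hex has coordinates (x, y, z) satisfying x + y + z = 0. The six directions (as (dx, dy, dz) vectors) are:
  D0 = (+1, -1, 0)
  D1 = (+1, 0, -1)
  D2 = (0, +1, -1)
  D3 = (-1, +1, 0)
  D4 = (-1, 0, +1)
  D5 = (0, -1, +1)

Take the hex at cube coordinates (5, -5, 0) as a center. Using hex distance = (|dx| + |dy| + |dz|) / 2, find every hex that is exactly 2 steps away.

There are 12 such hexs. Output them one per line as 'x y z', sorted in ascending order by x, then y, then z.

Answer: 3 -5 2
3 -4 1
3 -3 0
4 -6 2
4 -3 -1
5 -7 2
5 -3 -2
6 -7 1
6 -4 -2
7 -7 0
7 -6 -1
7 -5 -2

Derivation:
Walk ring at distance 2 from (5, -5, 0):
Start at center + D4*2 = (3, -5, 2)
  hex 0: (3, -5, 2)
  hex 1: (4, -6, 2)
  hex 2: (5, -7, 2)
  hex 3: (6, -7, 1)
  hex 4: (7, -7, 0)
  hex 5: (7, -6, -1)
  hex 6: (7, -5, -2)
  hex 7: (6, -4, -2)
  hex 8: (5, -3, -2)
  hex 9: (4, -3, -1)
  hex 10: (3, -3, 0)
  hex 11: (3, -4, 1)
Sorted: 12 hexes.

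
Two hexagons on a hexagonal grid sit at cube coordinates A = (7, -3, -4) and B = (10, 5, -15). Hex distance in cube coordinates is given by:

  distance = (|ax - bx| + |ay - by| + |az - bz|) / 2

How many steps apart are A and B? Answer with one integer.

|ax - bx| = |7 - 10| = 3
|ay - by| = |-3 - 5| = 8
|az - bz| = |-4 - (-15)| = 11
distance = (3 + 8 + 11) / 2 = 22 / 2 = 11

Answer: 11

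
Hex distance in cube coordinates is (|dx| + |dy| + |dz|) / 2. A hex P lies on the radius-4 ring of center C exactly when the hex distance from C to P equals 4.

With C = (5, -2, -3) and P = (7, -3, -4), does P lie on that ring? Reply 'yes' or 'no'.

|px - cx| = |7 - 5| = 2
|py - cy| = |-3 - (-2)| = 1
|pz - cz| = |-4 - (-3)| = 1
distance = (2+1+1)/2 = 4/2 = 2
radius = 4; distance != radius -> no

Answer: no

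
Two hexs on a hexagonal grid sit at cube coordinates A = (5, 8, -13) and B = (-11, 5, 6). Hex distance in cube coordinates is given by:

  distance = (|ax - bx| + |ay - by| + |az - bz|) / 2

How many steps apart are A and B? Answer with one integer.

|ax - bx| = |5 - (-11)| = 16
|ay - by| = |8 - 5| = 3
|az - bz| = |-13 - 6| = 19
distance = (16 + 3 + 19) / 2 = 38 / 2 = 19

Answer: 19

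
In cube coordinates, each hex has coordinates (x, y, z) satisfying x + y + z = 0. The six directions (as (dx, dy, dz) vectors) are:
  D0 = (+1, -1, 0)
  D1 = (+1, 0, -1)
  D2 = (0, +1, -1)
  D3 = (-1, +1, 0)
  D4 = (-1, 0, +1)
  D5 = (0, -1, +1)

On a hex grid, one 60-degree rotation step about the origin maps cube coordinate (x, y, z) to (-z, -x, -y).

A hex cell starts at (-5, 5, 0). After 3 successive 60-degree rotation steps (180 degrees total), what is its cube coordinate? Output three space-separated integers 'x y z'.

Answer: 5 -5 0

Derivation:
Start: (-5, 5, 0)
Step 1: (-5, 5, 0) -> (-(0), -(-5), -(5)) = (0, 5, -5)
Step 2: (0, 5, -5) -> (-(-5), -(0), -(5)) = (5, 0, -5)
Step 3: (5, 0, -5) -> (-(-5), -(5), -(0)) = (5, -5, 0)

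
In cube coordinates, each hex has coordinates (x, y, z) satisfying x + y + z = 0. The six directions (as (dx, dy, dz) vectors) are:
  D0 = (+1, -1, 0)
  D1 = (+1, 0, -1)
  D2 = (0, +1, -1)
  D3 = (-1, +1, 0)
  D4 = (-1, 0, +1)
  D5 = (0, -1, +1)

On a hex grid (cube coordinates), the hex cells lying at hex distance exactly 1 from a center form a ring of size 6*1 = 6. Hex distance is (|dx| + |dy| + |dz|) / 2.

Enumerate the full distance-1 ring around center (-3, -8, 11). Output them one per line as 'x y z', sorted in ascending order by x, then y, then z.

Walk ring at distance 1 from (-3, -8, 11):
Start at center + D4*1 = (-4, -8, 12)
  hex 0: (-4, -8, 12)
  hex 1: (-3, -9, 12)
  hex 2: (-2, -9, 11)
  hex 3: (-2, -8, 10)
  hex 4: (-3, -7, 10)
  hex 5: (-4, -7, 11)
Sorted: 6 hexes.

Answer: -4 -8 12
-4 -7 11
-3 -9 12
-3 -7 10
-2 -9 11
-2 -8 10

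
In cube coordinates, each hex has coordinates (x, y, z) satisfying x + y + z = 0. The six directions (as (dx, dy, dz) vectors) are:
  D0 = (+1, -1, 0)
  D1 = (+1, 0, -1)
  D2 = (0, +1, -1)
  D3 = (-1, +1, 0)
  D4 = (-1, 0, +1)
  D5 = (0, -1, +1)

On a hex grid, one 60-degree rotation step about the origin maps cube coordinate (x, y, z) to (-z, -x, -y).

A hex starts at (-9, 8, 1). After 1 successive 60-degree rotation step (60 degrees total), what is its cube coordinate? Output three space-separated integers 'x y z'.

Answer: -1 9 -8

Derivation:
Start: (-9, 8, 1)
Step 1: (-9, 8, 1) -> (-(1), -(-9), -(8)) = (-1, 9, -8)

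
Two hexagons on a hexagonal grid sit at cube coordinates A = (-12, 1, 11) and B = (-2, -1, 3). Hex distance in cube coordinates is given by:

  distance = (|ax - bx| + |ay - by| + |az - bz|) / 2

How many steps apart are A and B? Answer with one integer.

|ax - bx| = |-12 - (-2)| = 10
|ay - by| = |1 - (-1)| = 2
|az - bz| = |11 - 3| = 8
distance = (10 + 2 + 8) / 2 = 20 / 2 = 10

Answer: 10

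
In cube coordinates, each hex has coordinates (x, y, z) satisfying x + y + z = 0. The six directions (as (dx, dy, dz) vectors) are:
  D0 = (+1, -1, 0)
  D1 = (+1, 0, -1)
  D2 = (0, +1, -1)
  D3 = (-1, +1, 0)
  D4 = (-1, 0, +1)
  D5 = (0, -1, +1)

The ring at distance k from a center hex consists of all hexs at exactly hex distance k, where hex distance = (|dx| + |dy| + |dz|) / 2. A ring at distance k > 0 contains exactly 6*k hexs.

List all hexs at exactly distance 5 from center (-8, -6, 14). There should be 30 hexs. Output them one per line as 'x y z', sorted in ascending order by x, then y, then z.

Answer: -13 -6 19
-13 -5 18
-13 -4 17
-13 -3 16
-13 -2 15
-13 -1 14
-12 -7 19
-12 -1 13
-11 -8 19
-11 -1 12
-10 -9 19
-10 -1 11
-9 -10 19
-9 -1 10
-8 -11 19
-8 -1 9
-7 -11 18
-7 -2 9
-6 -11 17
-6 -3 9
-5 -11 16
-5 -4 9
-4 -11 15
-4 -5 9
-3 -11 14
-3 -10 13
-3 -9 12
-3 -8 11
-3 -7 10
-3 -6 9

Derivation:
Walk ring at distance 5 from (-8, -6, 14):
Start at center + D4*5 = (-13, -6, 19)
  hex 0: (-13, -6, 19)
  hex 1: (-12, -7, 19)
  hex 2: (-11, -8, 19)
  hex 3: (-10, -9, 19)
  hex 4: (-9, -10, 19)
  hex 5: (-8, -11, 19)
  hex 6: (-7, -11, 18)
  hex 7: (-6, -11, 17)
  hex 8: (-5, -11, 16)
  hex 9: (-4, -11, 15)
  hex 10: (-3, -11, 14)
  hex 11: (-3, -10, 13)
  hex 12: (-3, -9, 12)
  hex 13: (-3, -8, 11)
  hex 14: (-3, -7, 10)
  hex 15: (-3, -6, 9)
  hex 16: (-4, -5, 9)
  hex 17: (-5, -4, 9)
  hex 18: (-6, -3, 9)
  hex 19: (-7, -2, 9)
  hex 20: (-8, -1, 9)
  hex 21: (-9, -1, 10)
  hex 22: (-10, -1, 11)
  hex 23: (-11, -1, 12)
  hex 24: (-12, -1, 13)
  hex 25: (-13, -1, 14)
  hex 26: (-13, -2, 15)
  hex 27: (-13, -3, 16)
  hex 28: (-13, -4, 17)
  hex 29: (-13, -5, 18)
Sorted: 30 hexes.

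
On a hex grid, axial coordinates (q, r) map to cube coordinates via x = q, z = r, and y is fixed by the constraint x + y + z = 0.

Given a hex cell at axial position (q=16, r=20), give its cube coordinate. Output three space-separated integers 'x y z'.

Answer: 16 -36 20

Derivation:
x = q = 16
z = r = 20
y = -x - z = -(16) - (20) = -36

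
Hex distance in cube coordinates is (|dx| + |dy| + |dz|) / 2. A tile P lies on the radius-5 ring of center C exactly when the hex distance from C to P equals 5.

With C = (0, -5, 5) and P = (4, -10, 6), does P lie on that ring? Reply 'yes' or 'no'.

Answer: yes

Derivation:
|px - cx| = |4 - 0| = 4
|py - cy| = |-10 - (-5)| = 5
|pz - cz| = |6 - 5| = 1
distance = (4+5+1)/2 = 10/2 = 5
radius = 5; distance == radius -> yes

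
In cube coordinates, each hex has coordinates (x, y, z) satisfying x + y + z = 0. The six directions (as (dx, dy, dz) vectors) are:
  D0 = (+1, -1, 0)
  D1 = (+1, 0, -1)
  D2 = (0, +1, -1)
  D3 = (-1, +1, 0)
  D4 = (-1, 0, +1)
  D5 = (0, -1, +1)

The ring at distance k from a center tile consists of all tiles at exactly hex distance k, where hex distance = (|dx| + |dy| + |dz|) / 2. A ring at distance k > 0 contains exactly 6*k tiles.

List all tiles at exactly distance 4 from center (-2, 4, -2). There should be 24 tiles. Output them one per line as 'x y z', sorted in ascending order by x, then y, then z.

Answer: -6 4 2
-6 5 1
-6 6 0
-6 7 -1
-6 8 -2
-5 3 2
-5 8 -3
-4 2 2
-4 8 -4
-3 1 2
-3 8 -5
-2 0 2
-2 8 -6
-1 0 1
-1 7 -6
0 0 0
0 6 -6
1 0 -1
1 5 -6
2 0 -2
2 1 -3
2 2 -4
2 3 -5
2 4 -6

Derivation:
Walk ring at distance 4 from (-2, 4, -2):
Start at center + D4*4 = (-6, 4, 2)
  hex 0: (-6, 4, 2)
  hex 1: (-5, 3, 2)
  hex 2: (-4, 2, 2)
  hex 3: (-3, 1, 2)
  hex 4: (-2, 0, 2)
  hex 5: (-1, 0, 1)
  hex 6: (0, 0, 0)
  hex 7: (1, 0, -1)
  hex 8: (2, 0, -2)
  hex 9: (2, 1, -3)
  hex 10: (2, 2, -4)
  hex 11: (2, 3, -5)
  hex 12: (2, 4, -6)
  hex 13: (1, 5, -6)
  hex 14: (0, 6, -6)
  hex 15: (-1, 7, -6)
  hex 16: (-2, 8, -6)
  hex 17: (-3, 8, -5)
  hex 18: (-4, 8, -4)
  hex 19: (-5, 8, -3)
  hex 20: (-6, 8, -2)
  hex 21: (-6, 7, -1)
  hex 22: (-6, 6, 0)
  hex 23: (-6, 5, 1)
Sorted: 24 hexes.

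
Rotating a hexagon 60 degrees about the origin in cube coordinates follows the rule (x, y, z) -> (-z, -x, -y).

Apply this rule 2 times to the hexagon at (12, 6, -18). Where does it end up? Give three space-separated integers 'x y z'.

Start: (12, 6, -18)
Step 1: (12, 6, -18) -> (-(-18), -(12), -(6)) = (18, -12, -6)
Step 2: (18, -12, -6) -> (-(-6), -(18), -(-12)) = (6, -18, 12)

Answer: 6 -18 12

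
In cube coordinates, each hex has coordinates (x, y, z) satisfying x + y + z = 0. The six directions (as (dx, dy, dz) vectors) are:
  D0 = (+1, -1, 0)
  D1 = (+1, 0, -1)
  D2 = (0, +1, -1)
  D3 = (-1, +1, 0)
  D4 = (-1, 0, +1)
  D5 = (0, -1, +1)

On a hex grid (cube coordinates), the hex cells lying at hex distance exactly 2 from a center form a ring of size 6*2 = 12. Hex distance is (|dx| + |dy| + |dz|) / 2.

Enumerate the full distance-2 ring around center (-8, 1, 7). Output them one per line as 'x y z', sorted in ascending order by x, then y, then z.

Answer: -10 1 9
-10 2 8
-10 3 7
-9 0 9
-9 3 6
-8 -1 9
-8 3 5
-7 -1 8
-7 2 5
-6 -1 7
-6 0 6
-6 1 5

Derivation:
Walk ring at distance 2 from (-8, 1, 7):
Start at center + D4*2 = (-10, 1, 9)
  hex 0: (-10, 1, 9)
  hex 1: (-9, 0, 9)
  hex 2: (-8, -1, 9)
  hex 3: (-7, -1, 8)
  hex 4: (-6, -1, 7)
  hex 5: (-6, 0, 6)
  hex 6: (-6, 1, 5)
  hex 7: (-7, 2, 5)
  hex 8: (-8, 3, 5)
  hex 9: (-9, 3, 6)
  hex 10: (-10, 3, 7)
  hex 11: (-10, 2, 8)
Sorted: 12 hexes.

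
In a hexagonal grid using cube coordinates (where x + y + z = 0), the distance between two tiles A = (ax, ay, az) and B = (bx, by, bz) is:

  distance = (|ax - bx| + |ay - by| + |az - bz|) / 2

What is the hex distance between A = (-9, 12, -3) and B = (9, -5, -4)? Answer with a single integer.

Answer: 18

Derivation:
|ax - bx| = |-9 - 9| = 18
|ay - by| = |12 - (-5)| = 17
|az - bz| = |-3 - (-4)| = 1
distance = (18 + 17 + 1) / 2 = 36 / 2 = 18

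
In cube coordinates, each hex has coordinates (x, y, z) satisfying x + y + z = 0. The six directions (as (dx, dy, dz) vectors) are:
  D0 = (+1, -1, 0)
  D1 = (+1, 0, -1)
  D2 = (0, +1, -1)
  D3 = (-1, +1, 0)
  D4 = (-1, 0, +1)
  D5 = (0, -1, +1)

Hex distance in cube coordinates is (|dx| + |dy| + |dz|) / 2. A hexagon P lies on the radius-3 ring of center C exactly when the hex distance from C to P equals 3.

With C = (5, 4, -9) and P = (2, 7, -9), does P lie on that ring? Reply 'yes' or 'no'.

|px - cx| = |2 - 5| = 3
|py - cy| = |7 - 4| = 3
|pz - cz| = |-9 - (-9)| = 0
distance = (3+3+0)/2 = 6/2 = 3
radius = 3; distance == radius -> yes

Answer: yes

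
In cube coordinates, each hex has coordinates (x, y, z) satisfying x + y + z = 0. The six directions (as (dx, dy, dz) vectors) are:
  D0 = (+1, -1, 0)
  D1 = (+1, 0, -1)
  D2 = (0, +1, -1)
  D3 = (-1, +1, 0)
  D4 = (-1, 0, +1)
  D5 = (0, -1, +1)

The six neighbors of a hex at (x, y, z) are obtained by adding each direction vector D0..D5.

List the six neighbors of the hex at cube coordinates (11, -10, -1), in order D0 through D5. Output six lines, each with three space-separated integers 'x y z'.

Center: (11, -10, -1). Add each direction:
  D0: (11, -10, -1) + (1, -1, 0) = (12, -11, -1)
  D1: (11, -10, -1) + (1, 0, -1) = (12, -10, -2)
  D2: (11, -10, -1) + (0, 1, -1) = (11, -9, -2)
  D3: (11, -10, -1) + (-1, 1, 0) = (10, -9, -1)
  D4: (11, -10, -1) + (-1, 0, 1) = (10, -10, 0)
  D5: (11, -10, -1) + (0, -1, 1) = (11, -11, 0)

Answer: 12 -11 -1
12 -10 -2
11 -9 -2
10 -9 -1
10 -10 0
11 -11 0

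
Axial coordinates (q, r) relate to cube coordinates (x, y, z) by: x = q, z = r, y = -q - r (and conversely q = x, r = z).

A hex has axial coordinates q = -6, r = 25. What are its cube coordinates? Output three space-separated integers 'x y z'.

x = q = -6
z = r = 25
y = -x - z = -(-6) - (25) = -19

Answer: -6 -19 25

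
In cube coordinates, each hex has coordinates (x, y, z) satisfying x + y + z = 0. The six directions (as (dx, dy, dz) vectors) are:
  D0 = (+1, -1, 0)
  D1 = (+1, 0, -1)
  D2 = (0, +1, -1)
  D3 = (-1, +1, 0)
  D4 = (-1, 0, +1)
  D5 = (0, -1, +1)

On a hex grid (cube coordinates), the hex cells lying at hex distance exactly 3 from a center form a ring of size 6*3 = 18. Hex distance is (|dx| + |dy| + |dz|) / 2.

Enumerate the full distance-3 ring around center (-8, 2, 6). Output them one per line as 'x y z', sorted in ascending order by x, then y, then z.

Answer: -11 2 9
-11 3 8
-11 4 7
-11 5 6
-10 1 9
-10 5 5
-9 0 9
-9 5 4
-8 -1 9
-8 5 3
-7 -1 8
-7 4 3
-6 -1 7
-6 3 3
-5 -1 6
-5 0 5
-5 1 4
-5 2 3

Derivation:
Walk ring at distance 3 from (-8, 2, 6):
Start at center + D4*3 = (-11, 2, 9)
  hex 0: (-11, 2, 9)
  hex 1: (-10, 1, 9)
  hex 2: (-9, 0, 9)
  hex 3: (-8, -1, 9)
  hex 4: (-7, -1, 8)
  hex 5: (-6, -1, 7)
  hex 6: (-5, -1, 6)
  hex 7: (-5, 0, 5)
  hex 8: (-5, 1, 4)
  hex 9: (-5, 2, 3)
  hex 10: (-6, 3, 3)
  hex 11: (-7, 4, 3)
  hex 12: (-8, 5, 3)
  hex 13: (-9, 5, 4)
  hex 14: (-10, 5, 5)
  hex 15: (-11, 5, 6)
  hex 16: (-11, 4, 7)
  hex 17: (-11, 3, 8)
Sorted: 18 hexes.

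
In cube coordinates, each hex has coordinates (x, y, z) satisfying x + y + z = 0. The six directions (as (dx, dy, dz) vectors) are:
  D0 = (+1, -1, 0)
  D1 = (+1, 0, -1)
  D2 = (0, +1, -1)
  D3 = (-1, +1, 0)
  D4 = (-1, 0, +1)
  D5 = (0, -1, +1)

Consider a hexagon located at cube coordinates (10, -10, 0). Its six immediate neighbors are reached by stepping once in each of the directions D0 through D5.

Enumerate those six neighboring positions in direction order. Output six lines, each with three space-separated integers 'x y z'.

Answer: 11 -11 0
11 -10 -1
10 -9 -1
9 -9 0
9 -10 1
10 -11 1

Derivation:
Center: (10, -10, 0). Add each direction:
  D0: (10, -10, 0) + (1, -1, 0) = (11, -11, 0)
  D1: (10, -10, 0) + (1, 0, -1) = (11, -10, -1)
  D2: (10, -10, 0) + (0, 1, -1) = (10, -9, -1)
  D3: (10, -10, 0) + (-1, 1, 0) = (9, -9, 0)
  D4: (10, -10, 0) + (-1, 0, 1) = (9, -10, 1)
  D5: (10, -10, 0) + (0, -1, 1) = (10, -11, 1)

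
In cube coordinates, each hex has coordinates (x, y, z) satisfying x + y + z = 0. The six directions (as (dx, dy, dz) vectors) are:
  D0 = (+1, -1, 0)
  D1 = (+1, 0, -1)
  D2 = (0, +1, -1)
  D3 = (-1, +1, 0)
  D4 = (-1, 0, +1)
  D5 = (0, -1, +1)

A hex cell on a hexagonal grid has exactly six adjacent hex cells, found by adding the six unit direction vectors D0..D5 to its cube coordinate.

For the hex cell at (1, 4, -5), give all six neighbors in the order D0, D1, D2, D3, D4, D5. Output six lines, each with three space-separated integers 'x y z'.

Center: (1, 4, -5). Add each direction:
  D0: (1, 4, -5) + (1, -1, 0) = (2, 3, -5)
  D1: (1, 4, -5) + (1, 0, -1) = (2, 4, -6)
  D2: (1, 4, -5) + (0, 1, -1) = (1, 5, -6)
  D3: (1, 4, -5) + (-1, 1, 0) = (0, 5, -5)
  D4: (1, 4, -5) + (-1, 0, 1) = (0, 4, -4)
  D5: (1, 4, -5) + (0, -1, 1) = (1, 3, -4)

Answer: 2 3 -5
2 4 -6
1 5 -6
0 5 -5
0 4 -4
1 3 -4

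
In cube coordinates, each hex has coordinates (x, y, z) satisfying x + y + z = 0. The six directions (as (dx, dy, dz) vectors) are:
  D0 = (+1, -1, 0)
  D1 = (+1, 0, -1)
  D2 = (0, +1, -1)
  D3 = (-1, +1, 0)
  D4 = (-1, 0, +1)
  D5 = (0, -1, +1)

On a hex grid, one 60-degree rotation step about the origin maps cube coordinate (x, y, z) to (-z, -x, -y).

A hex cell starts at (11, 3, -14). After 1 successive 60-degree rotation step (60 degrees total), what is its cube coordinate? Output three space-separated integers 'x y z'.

Start: (11, 3, -14)
Step 1: (11, 3, -14) -> (-(-14), -(11), -(3)) = (14, -11, -3)

Answer: 14 -11 -3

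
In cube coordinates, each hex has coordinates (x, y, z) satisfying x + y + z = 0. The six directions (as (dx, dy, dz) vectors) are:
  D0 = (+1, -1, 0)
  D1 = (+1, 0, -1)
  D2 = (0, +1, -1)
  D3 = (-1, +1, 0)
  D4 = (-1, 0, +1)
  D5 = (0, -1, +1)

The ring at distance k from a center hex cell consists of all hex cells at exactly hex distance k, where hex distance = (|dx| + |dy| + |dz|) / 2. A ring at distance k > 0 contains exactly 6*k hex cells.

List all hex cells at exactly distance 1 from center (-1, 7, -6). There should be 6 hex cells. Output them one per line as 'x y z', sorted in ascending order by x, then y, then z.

Answer: -2 7 -5
-2 8 -6
-1 6 -5
-1 8 -7
0 6 -6
0 7 -7

Derivation:
Walk ring at distance 1 from (-1, 7, -6):
Start at center + D4*1 = (-2, 7, -5)
  hex 0: (-2, 7, -5)
  hex 1: (-1, 6, -5)
  hex 2: (0, 6, -6)
  hex 3: (0, 7, -7)
  hex 4: (-1, 8, -7)
  hex 5: (-2, 8, -6)
Sorted: 6 hexes.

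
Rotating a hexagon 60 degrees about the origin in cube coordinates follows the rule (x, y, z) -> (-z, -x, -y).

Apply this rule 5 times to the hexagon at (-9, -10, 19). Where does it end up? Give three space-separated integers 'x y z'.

Answer: 10 -19 9

Derivation:
Start: (-9, -10, 19)
Step 1: (-9, -10, 19) -> (-(19), -(-9), -(-10)) = (-19, 9, 10)
Step 2: (-19, 9, 10) -> (-(10), -(-19), -(9)) = (-10, 19, -9)
Step 3: (-10, 19, -9) -> (-(-9), -(-10), -(19)) = (9, 10, -19)
Step 4: (9, 10, -19) -> (-(-19), -(9), -(10)) = (19, -9, -10)
Step 5: (19, -9, -10) -> (-(-10), -(19), -(-9)) = (10, -19, 9)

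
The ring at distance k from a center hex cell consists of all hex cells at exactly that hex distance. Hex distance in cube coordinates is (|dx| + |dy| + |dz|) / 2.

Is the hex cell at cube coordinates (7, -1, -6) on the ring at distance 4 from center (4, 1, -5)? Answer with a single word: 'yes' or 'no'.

Answer: no

Derivation:
|px - cx| = |7 - 4| = 3
|py - cy| = |-1 - 1| = 2
|pz - cz| = |-6 - (-5)| = 1
distance = (3+2+1)/2 = 6/2 = 3
radius = 4; distance != radius -> no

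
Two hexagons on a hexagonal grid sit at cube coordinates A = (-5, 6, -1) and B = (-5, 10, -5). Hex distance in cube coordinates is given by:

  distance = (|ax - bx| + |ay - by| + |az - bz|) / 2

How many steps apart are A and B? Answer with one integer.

Answer: 4

Derivation:
|ax - bx| = |-5 - (-5)| = 0
|ay - by| = |6 - 10| = 4
|az - bz| = |-1 - (-5)| = 4
distance = (0 + 4 + 4) / 2 = 8 / 2 = 4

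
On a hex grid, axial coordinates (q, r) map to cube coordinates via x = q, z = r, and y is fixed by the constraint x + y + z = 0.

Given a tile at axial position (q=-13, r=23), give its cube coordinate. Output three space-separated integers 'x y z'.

x = q = -13
z = r = 23
y = -x - z = -(-13) - (23) = -10

Answer: -13 -10 23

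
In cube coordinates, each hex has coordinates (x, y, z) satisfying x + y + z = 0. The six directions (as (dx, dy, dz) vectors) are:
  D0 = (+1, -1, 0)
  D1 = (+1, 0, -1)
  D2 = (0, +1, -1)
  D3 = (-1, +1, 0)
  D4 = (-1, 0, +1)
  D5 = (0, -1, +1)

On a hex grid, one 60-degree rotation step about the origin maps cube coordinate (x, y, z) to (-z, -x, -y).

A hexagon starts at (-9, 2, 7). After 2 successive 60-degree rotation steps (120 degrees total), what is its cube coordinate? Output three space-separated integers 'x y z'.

Start: (-9, 2, 7)
Step 1: (-9, 2, 7) -> (-(7), -(-9), -(2)) = (-7, 9, -2)
Step 2: (-7, 9, -2) -> (-(-2), -(-7), -(9)) = (2, 7, -9)

Answer: 2 7 -9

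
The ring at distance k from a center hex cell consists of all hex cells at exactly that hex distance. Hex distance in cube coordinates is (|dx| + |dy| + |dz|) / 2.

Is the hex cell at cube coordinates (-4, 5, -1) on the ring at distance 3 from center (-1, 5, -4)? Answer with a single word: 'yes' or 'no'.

|px - cx| = |-4 - (-1)| = 3
|py - cy| = |5 - 5| = 0
|pz - cz| = |-1 - (-4)| = 3
distance = (3+0+3)/2 = 6/2 = 3
radius = 3; distance == radius -> yes

Answer: yes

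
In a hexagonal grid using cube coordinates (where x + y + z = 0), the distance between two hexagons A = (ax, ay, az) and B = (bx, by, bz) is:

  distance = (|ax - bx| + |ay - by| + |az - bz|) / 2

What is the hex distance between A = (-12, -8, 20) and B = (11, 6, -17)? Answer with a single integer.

Answer: 37

Derivation:
|ax - bx| = |-12 - 11| = 23
|ay - by| = |-8 - 6| = 14
|az - bz| = |20 - (-17)| = 37
distance = (23 + 14 + 37) / 2 = 74 / 2 = 37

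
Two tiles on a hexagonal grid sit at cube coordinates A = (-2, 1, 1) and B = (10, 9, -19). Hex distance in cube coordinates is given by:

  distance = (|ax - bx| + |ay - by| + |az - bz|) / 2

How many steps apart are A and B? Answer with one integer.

Answer: 20

Derivation:
|ax - bx| = |-2 - 10| = 12
|ay - by| = |1 - 9| = 8
|az - bz| = |1 - (-19)| = 20
distance = (12 + 8 + 20) / 2 = 40 / 2 = 20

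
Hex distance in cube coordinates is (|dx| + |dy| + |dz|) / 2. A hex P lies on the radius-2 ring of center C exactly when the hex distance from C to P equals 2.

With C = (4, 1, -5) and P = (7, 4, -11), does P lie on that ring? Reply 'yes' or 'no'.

Answer: no

Derivation:
|px - cx| = |7 - 4| = 3
|py - cy| = |4 - 1| = 3
|pz - cz| = |-11 - (-5)| = 6
distance = (3+3+6)/2 = 12/2 = 6
radius = 2; distance != radius -> no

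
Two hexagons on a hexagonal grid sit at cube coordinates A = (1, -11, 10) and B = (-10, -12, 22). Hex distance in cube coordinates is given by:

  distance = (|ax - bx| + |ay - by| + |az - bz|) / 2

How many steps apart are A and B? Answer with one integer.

Answer: 12

Derivation:
|ax - bx| = |1 - (-10)| = 11
|ay - by| = |-11 - (-12)| = 1
|az - bz| = |10 - 22| = 12
distance = (11 + 1 + 12) / 2 = 24 / 2 = 12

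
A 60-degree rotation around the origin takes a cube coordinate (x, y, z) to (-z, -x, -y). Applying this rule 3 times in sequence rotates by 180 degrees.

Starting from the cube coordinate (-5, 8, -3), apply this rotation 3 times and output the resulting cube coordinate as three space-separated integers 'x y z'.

Answer: 5 -8 3

Derivation:
Start: (-5, 8, -3)
Step 1: (-5, 8, -3) -> (-(-3), -(-5), -(8)) = (3, 5, -8)
Step 2: (3, 5, -8) -> (-(-8), -(3), -(5)) = (8, -3, -5)
Step 3: (8, -3, -5) -> (-(-5), -(8), -(-3)) = (5, -8, 3)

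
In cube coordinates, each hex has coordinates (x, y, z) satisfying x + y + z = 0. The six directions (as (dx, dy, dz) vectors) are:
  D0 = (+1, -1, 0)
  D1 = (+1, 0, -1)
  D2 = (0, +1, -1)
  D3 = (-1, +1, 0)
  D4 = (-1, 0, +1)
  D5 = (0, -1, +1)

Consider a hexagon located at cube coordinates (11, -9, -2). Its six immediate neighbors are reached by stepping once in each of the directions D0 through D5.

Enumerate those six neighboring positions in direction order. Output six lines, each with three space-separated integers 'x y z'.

Answer: 12 -10 -2
12 -9 -3
11 -8 -3
10 -8 -2
10 -9 -1
11 -10 -1

Derivation:
Center: (11, -9, -2). Add each direction:
  D0: (11, -9, -2) + (1, -1, 0) = (12, -10, -2)
  D1: (11, -9, -2) + (1, 0, -1) = (12, -9, -3)
  D2: (11, -9, -2) + (0, 1, -1) = (11, -8, -3)
  D3: (11, -9, -2) + (-1, 1, 0) = (10, -8, -2)
  D4: (11, -9, -2) + (-1, 0, 1) = (10, -9, -1)
  D5: (11, -9, -2) + (0, -1, 1) = (11, -10, -1)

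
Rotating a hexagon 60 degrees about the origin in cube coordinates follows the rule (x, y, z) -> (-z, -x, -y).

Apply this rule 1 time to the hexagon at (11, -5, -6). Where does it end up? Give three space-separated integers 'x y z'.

Answer: 6 -11 5

Derivation:
Start: (11, -5, -6)
Step 1: (11, -5, -6) -> (-(-6), -(11), -(-5)) = (6, -11, 5)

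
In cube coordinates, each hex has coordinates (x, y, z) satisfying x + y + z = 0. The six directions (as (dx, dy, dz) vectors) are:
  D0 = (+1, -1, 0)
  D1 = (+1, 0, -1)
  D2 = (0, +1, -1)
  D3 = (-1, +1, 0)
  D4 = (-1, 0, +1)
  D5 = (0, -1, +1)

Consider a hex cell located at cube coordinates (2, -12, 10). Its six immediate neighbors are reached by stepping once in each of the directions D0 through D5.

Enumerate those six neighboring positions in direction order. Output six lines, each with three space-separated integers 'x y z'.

Answer: 3 -13 10
3 -12 9
2 -11 9
1 -11 10
1 -12 11
2 -13 11

Derivation:
Center: (2, -12, 10). Add each direction:
  D0: (2, -12, 10) + (1, -1, 0) = (3, -13, 10)
  D1: (2, -12, 10) + (1, 0, -1) = (3, -12, 9)
  D2: (2, -12, 10) + (0, 1, -1) = (2, -11, 9)
  D3: (2, -12, 10) + (-1, 1, 0) = (1, -11, 10)
  D4: (2, -12, 10) + (-1, 0, 1) = (1, -12, 11)
  D5: (2, -12, 10) + (0, -1, 1) = (2, -13, 11)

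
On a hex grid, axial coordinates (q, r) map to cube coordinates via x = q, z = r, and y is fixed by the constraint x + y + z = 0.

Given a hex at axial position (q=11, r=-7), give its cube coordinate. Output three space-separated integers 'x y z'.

x = q = 11
z = r = -7
y = -x - z = -(11) - (-7) = -4

Answer: 11 -4 -7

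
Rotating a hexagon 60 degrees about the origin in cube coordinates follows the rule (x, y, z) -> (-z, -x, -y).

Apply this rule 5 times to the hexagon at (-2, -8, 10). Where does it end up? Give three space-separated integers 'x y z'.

Answer: 8 -10 2

Derivation:
Start: (-2, -8, 10)
Step 1: (-2, -8, 10) -> (-(10), -(-2), -(-8)) = (-10, 2, 8)
Step 2: (-10, 2, 8) -> (-(8), -(-10), -(2)) = (-8, 10, -2)
Step 3: (-8, 10, -2) -> (-(-2), -(-8), -(10)) = (2, 8, -10)
Step 4: (2, 8, -10) -> (-(-10), -(2), -(8)) = (10, -2, -8)
Step 5: (10, -2, -8) -> (-(-8), -(10), -(-2)) = (8, -10, 2)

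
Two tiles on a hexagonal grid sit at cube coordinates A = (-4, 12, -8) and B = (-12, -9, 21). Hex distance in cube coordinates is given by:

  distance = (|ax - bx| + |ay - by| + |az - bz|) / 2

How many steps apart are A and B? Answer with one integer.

|ax - bx| = |-4 - (-12)| = 8
|ay - by| = |12 - (-9)| = 21
|az - bz| = |-8 - 21| = 29
distance = (8 + 21 + 29) / 2 = 58 / 2 = 29

Answer: 29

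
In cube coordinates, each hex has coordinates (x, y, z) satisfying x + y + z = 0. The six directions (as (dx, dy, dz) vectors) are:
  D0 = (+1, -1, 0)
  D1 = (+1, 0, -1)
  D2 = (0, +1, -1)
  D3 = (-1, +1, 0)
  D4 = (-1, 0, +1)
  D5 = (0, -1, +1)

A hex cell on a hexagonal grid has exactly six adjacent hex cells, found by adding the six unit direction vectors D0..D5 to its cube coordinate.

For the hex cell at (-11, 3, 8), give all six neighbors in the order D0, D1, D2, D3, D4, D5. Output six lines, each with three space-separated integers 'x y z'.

Center: (-11, 3, 8). Add each direction:
  D0: (-11, 3, 8) + (1, -1, 0) = (-10, 2, 8)
  D1: (-11, 3, 8) + (1, 0, -1) = (-10, 3, 7)
  D2: (-11, 3, 8) + (0, 1, -1) = (-11, 4, 7)
  D3: (-11, 3, 8) + (-1, 1, 0) = (-12, 4, 8)
  D4: (-11, 3, 8) + (-1, 0, 1) = (-12, 3, 9)
  D5: (-11, 3, 8) + (0, -1, 1) = (-11, 2, 9)

Answer: -10 2 8
-10 3 7
-11 4 7
-12 4 8
-12 3 9
-11 2 9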